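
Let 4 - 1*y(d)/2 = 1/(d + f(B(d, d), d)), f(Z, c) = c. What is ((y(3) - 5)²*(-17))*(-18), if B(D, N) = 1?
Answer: 2176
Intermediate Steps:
y(d) = 8 - 1/d (y(d) = 8 - 2/(d + d) = 8 - 2*1/(2*d) = 8 - 1/d)
((y(3) - 5)²*(-17))*(-18) = (((8 - 1/3) - 5)²*(-17))*(-18) = (((8 - 1*⅓) - 5)²*(-17))*(-18) = (((8 - ⅓) - 5)²*(-17))*(-18) = ((23/3 - 5)²*(-17))*(-18) = ((8/3)²*(-17))*(-18) = ((64/9)*(-17))*(-18) = -1088/9*(-18) = 2176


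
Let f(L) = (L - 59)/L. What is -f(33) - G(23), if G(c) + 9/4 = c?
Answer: -2635/132 ≈ -19.962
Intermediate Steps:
G(c) = -9/4 + c
f(L) = (-59 + L)/L
-f(33) - G(23) = -(-59 + 33)/33 - (-9/4 + 23) = -(-26)/33 - 1*83/4 = -1*(-26/33) - 83/4 = 26/33 - 83/4 = -2635/132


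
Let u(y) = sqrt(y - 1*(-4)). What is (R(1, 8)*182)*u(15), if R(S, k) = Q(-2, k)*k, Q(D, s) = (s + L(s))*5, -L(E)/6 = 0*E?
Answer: 58240*sqrt(19) ≈ 2.5386e+5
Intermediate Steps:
L(E) = 0 (L(E) = -0*E = -6*0 = 0)
u(y) = sqrt(4 + y) (u(y) = sqrt(y + 4) = sqrt(4 + y))
Q(D, s) = 5*s (Q(D, s) = (s + 0)*5 = s*5 = 5*s)
R(S, k) = 5*k**2 (R(S, k) = (5*k)*k = 5*k**2)
(R(1, 8)*182)*u(15) = ((5*8**2)*182)*sqrt(4 + 15) = ((5*64)*182)*sqrt(19) = (320*182)*sqrt(19) = 58240*sqrt(19)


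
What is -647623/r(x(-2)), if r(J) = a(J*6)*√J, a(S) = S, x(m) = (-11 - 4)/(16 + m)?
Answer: -4533361*I*√210/675 ≈ -97325.0*I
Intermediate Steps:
x(m) = -15/(16 + m)
r(J) = 6*J^(3/2) (r(J) = (J*6)*√J = (6*J)*√J = 6*J^(3/2))
-647623/r(x(-2)) = -647623*I*√15*(16 - 2)^(3/2)/1350 = -647623*7*I*√210/675 = -4533361*I*√210/675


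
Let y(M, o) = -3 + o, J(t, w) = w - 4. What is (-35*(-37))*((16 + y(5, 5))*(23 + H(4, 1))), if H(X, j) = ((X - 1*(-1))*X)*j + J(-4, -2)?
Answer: 862470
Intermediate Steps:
J(t, w) = -4 + w
H(X, j) = -6 + X*j*(1 + X) (H(X, j) = ((X - 1*(-1))*X)*j + (-4 - 2) = ((X + 1)*X)*j - 6 = ((1 + X)*X)*j - 6 = (X*(1 + X))*j - 6 = X*j*(1 + X) - 6 = -6 + X*j*(1 + X))
(-35*(-37))*((16 + y(5, 5))*(23 + H(4, 1))) = (-35*(-37))*((16 + (-3 + 5))*(23 + (-6 + 4*1 + 1*4²))) = 1295*((16 + 2)*(23 + (-6 + 4 + 1*16))) = 1295*(18*(23 + (-6 + 4 + 16))) = 1295*(18*(23 + 14)) = 1295*(18*37) = 1295*666 = 862470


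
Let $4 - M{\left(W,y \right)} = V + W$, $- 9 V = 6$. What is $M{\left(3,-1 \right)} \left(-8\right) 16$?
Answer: $- \frac{640}{3} \approx -213.33$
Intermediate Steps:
$V = - \frac{2}{3}$ ($V = \left(- \frac{1}{9}\right) 6 = - \frac{2}{3} \approx -0.66667$)
$M{\left(W,y \right)} = \frac{14}{3} - W$ ($M{\left(W,y \right)} = 4 - \left(- \frac{2}{3} + W\right) = \frac{14}{3} - W$)
$M{\left(3,-1 \right)} \left(-8\right) 16 = \left(\frac{14}{3} - 3\right) \left(-8\right) 16 = \frac{5}{3} \left(-8\right) 16 = \left(- \frac{40}{3}\right) 16 = - \frac{640}{3}$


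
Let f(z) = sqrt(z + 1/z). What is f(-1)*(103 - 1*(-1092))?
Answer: 1195*I*sqrt(2) ≈ 1690.0*I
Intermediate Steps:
f(-1)*(103 - 1*(-1092)) = sqrt(-1 + 1/(-1))*(103 - 1*(-1092)) = sqrt(-1 - 1)*(103 + 1092) = sqrt(-2)*1195 = (I*sqrt(2))*1195 = 1195*I*sqrt(2)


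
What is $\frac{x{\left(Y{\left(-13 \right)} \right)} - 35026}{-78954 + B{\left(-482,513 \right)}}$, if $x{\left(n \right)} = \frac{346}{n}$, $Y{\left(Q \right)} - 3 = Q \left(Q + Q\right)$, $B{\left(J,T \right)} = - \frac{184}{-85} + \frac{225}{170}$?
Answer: $\frac{2030398400}{4576761167} \approx 0.44363$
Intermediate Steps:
$B{\left(J,T \right)} = \frac{593}{170}$ ($B{\left(J,T \right)} = \left(-184\right) \left(- \frac{1}{85}\right) + 225 \cdot \frac{1}{170} = \frac{184}{85} + \frac{45}{34} = \frac{593}{170}$)
$Y{\left(Q \right)} = 3 + 2 Q^{2}$ ($Y{\left(Q \right)} = 3 + Q \left(Q + Q\right) = 3 + Q 2 Q = 3 + 2 Q^{2}$)
$\frac{x{\left(Y{\left(-13 \right)} \right)} - 35026}{-78954 + B{\left(-482,513 \right)}} = \frac{\frac{346}{3 + 2 \left(-13\right)^{2}} - 35026}{-78954 + \frac{593}{170}} = \frac{\frac{346}{3 + 2 \cdot 169} - 35026}{- \frac{13421587}{170}} = \left(\frac{346}{3 + 338} - 35026\right) \left(- \frac{170}{13421587}\right) = \left(\frac{346}{341} - 35026\right) \left(- \frac{170}{13421587}\right) = \left(- \frac{11943520}{341}\right) \left(- \frac{170}{13421587}\right) = \frac{2030398400}{4576761167}$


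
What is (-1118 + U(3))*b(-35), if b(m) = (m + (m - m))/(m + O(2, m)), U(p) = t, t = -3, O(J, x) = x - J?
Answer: -39235/72 ≈ -544.93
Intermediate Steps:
U(p) = -3
b(m) = m/(-2 + 2*m) (b(m) = (m + (m - m))/(m + (m - 1*2)) = (m + 0)/(m + (m - 2)) = m/(m + (-2 + m)) = m/(-2 + 2*m))
(-1118 + U(3))*b(-35) = (-1118 - 3)*((1/2)*(-35)/(-1 - 35)) = -1121*(-35)/(2*(-36)) = -1121*(-35)*(-1)/(2*36) = -1121*35/72 = -39235/72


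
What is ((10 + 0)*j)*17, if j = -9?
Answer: -1530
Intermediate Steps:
((10 + 0)*j)*17 = ((10 + 0)*(-9))*17 = (10*(-9))*17 = -90*17 = -1530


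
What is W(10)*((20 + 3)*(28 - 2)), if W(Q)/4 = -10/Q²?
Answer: -1196/5 ≈ -239.20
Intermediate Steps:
W(Q) = -40/Q² (W(Q) = 4*(-10/Q²) = -40/Q²)
W(10)*((20 + 3)*(28 - 2)) = (-40/10²)*((20 + 3)*(28 - 2)) = (-40*1/100)*(23*26) = -⅖*598 = -1196/5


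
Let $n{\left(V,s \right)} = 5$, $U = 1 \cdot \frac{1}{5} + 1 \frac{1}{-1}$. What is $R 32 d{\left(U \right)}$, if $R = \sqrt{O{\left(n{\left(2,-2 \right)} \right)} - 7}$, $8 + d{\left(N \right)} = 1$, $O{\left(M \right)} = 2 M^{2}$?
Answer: $- 224 \sqrt{43} \approx -1468.9$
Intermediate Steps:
$U = - \frac{4}{5}$ ($U = 1 \cdot \frac{1}{5} + 1 \left(-1\right) = \frac{1}{5} - 1 = - \frac{4}{5} \approx -0.8$)
$d{\left(N \right)} = -7$ ($d{\left(N \right)} = -8 + 1 = -7$)
$R = \sqrt{43}$ ($R = \sqrt{2 \cdot 5^{2} - 7} = \sqrt{2 \cdot 25 - 7} = \sqrt{50 - 7} = \sqrt{43} \approx 6.5574$)
$R 32 d{\left(U \right)} = \sqrt{43} \cdot 32 \left(-7\right) = 32 \sqrt{43} \left(-7\right) = - 224 \sqrt{43}$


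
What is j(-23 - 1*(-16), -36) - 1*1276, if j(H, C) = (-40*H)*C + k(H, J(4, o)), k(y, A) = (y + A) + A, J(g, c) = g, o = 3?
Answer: -11355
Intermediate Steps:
k(y, A) = y + 2*A (k(y, A) = (A + y) + A = y + 2*A)
j(H, C) = 8 + H - 40*C*H (j(H, C) = (-40*H)*C + (H + 2*4) = -40*C*H + (H + 8) = -40*C*H + (8 + H) = 8 + H - 40*C*H)
j(-23 - 1*(-16), -36) - 1*1276 = (8 + (-23 - 1*(-16)) - 40*(-36)*(-23 - 1*(-16))) - 1*1276 = (8 + (-23 + 16) - 40*(-36)*(-23 + 16)) - 1276 = (8 - 7 - 40*(-36)*(-7)) - 1276 = (8 - 7 - 10080) - 1276 = -10079 - 1276 = -11355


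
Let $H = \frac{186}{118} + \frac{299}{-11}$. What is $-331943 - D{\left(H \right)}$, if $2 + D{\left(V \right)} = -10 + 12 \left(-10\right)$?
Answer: $-331811$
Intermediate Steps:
$H = - \frac{16618}{649}$ ($H = 186 \cdot \frac{1}{118} + 299 \left(- \frac{1}{11}\right) = \frac{93}{59} - \frac{299}{11} = - \frac{16618}{649} \approx -25.606$)
$D{\left(V \right)} = -132$ ($D{\left(V \right)} = -2 + \left(-10 + 12 \left(-10\right)\right) = -2 - 130 = -132$)
$-331943 - D{\left(H \right)} = -331943 - -132 = -331943 + 132 = -331811$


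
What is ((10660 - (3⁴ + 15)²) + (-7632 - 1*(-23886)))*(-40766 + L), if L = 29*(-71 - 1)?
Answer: -758430092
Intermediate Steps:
L = -2088 (L = 29*(-72) = -2088)
((10660 - (3⁴ + 15)²) + (-7632 - 1*(-23886)))*(-40766 + L) = ((10660 - (3⁴ + 15)²) + (-7632 - 1*(-23886)))*(-40766 - 2088) = ((10660 - (81 + 15)²) + (-7632 + 23886))*(-42854) = ((10660 - 1*96²) + 16254)*(-42854) = ((10660 - 1*9216) + 16254)*(-42854) = ((10660 - 9216) + 16254)*(-42854) = (1444 + 16254)*(-42854) = 17698*(-42854) = -758430092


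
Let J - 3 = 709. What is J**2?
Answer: 506944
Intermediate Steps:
J = 712 (J = 3 + 709 = 712)
J**2 = 712**2 = 506944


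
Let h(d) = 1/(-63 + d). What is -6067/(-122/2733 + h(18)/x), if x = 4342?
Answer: 1079927759430/7946771 ≈ 1.3590e+5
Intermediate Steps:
-6067/(-122/2733 + h(18)/x) = -6067/(-122/2733 + 1/((-63 + 18)*4342)) = -6067/(-122*1/2733 + (1/4342)/(-45)) = -6067/(-122/2733 - 1/45*1/4342) = -6067/(-122/2733 - 1/195390) = -6067/(-7946771/178000290) = -6067*(-178000290/7946771) = 1079927759430/7946771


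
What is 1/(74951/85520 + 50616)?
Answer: 85520/4328755271 ≈ 1.9756e-5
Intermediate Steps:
1/(74951/85520 + 50616) = 1/(4328755271/85520) = 85520/4328755271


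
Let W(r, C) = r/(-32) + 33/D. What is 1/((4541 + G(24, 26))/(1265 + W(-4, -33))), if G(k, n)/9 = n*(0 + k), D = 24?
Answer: 2533/20314 ≈ 0.12469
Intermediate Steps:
G(k, n) = 9*k*n (G(k, n) = 9*(n*(0 + k)) = 9*(n*k) = 9*(k*n) = 9*k*n)
W(r, C) = 11/8 - r/32 (W(r, C) = r/(-32) + 33/24 = r*(-1/32) + 33*(1/24) = -r/32 + 11/8 = 11/8 - r/32)
1/((4541 + G(24, 26))/(1265 + W(-4, -33))) = 1/((4541 + 9*24*26)/(1265 + (11/8 - 1/32*(-4)))) = 1/((4541 + 5616)/(1265 + (11/8 + ⅛))) = 1/(10157/(1265 + 3/2)) = 1/(10157/(2533/2)) = 1/(10157*(2/2533)) = 1/(20314/2533) = 2533/20314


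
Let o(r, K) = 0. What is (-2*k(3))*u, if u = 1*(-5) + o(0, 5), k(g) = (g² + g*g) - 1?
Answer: 170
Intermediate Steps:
k(g) = -1 + 2*g² (k(g) = (g² + g²) - 1 = 2*g² - 1 = -1 + 2*g²)
u = -5 (u = 1*(-5) + 0 = -5 + 0 = -5)
(-2*k(3))*u = -2*(-1 + 2*3²)*(-5) = -2*(-1 + 2*9)*(-5) = -2*(-1 + 18)*(-5) = -2*17*(-5) = -34*(-5) = 170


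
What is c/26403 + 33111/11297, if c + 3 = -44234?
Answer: 28806488/22944207 ≈ 1.2555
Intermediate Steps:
c = -44237 (c = -3 - 44234 = -44237)
c/26403 + 33111/11297 = -44237/26403 + 33111/11297 = -44237*1/26403 + 33111*(1/11297) = -44237/26403 + 2547/869 = 28806488/22944207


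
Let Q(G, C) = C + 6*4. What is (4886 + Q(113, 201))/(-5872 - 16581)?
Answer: -5111/22453 ≈ -0.22763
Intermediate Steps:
Q(G, C) = 24 + C (Q(G, C) = C + 24 = 24 + C)
(4886 + Q(113, 201))/(-5872 - 16581) = (4886 + (24 + 201))/(-5872 - 16581) = (4886 + 225)/(-22453) = 5111*(-1/22453) = -5111/22453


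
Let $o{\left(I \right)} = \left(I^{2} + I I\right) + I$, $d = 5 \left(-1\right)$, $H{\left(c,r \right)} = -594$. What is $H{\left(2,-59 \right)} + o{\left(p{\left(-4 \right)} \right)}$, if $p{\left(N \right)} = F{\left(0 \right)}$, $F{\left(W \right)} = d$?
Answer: $-549$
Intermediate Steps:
$d = -5$
$F{\left(W \right)} = -5$
$p{\left(N \right)} = -5$
$o{\left(I \right)} = I + 2 I^{2}$ ($o{\left(I \right)} = \left(I^{2} + I^{2}\right) + I = 2 I^{2} + I = I + 2 I^{2}$)
$H{\left(2,-59 \right)} + o{\left(p{\left(-4 \right)} \right)} = -594 - 5 \left(1 + 2 \left(-5\right)\right) = -594 - 5 \left(1 - 10\right) = -594 - -45 = -594 + 45 = -549$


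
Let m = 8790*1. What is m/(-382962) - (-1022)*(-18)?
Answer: -1174162957/63827 ≈ -18396.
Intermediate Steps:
m = 8790
m/(-382962) - (-1022)*(-18) = 8790/(-382962) - (-1022)*(-18) = 8790*(-1/382962) - 1*18396 = -1465/63827 - 18396 = -1174162957/63827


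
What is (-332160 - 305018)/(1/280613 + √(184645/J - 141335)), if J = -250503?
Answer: -44790044144847342/2787921191648043609853 + 250868625477899410*I*√354762610626138/2787921191648043609853 ≈ -1.6066e-5 + 1694.9*I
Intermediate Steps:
(-332160 - 305018)/(1/280613 + √(184645/J - 141335)) = (-332160 - 305018)/(1/280613 + √(184645/(-250503) - 141335)) = -637178/(1/280613 + √(184645*(-1/250503) - 141335)) = -637178/(1/280613 + √(-184645/250503 - 141335)) = -637178/(1/280613 + √(-35405026150/250503)) = -637178/(1/280613 + 5*I*√354762610626138/250503)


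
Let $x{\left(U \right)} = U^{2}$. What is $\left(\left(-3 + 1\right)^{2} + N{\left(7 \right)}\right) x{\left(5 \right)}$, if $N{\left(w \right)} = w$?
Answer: $275$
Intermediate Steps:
$\left(\left(-3 + 1\right)^{2} + N{\left(7 \right)}\right) x{\left(5 \right)} = \left(\left(-3 + 1\right)^{2} + 7\right) 5^{2} = \left(\left(-2\right)^{2} + 7\right) 25 = \left(4 + 7\right) 25 = 11 \cdot 25 = 275$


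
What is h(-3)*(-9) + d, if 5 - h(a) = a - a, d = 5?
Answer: -40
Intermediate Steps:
h(a) = 5 (h(a) = 5 - (a - a) = 5 - 1*0 = 5 + 0 = 5)
h(-3)*(-9) + d = 5*(-9) + 5 = -45 + 5 = -40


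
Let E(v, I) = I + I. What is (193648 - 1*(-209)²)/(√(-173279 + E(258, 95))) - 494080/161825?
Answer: -98816/32365 - 149967*I*√173089/173089 ≈ -3.0532 - 360.46*I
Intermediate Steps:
E(v, I) = 2*I
(193648 - 1*(-209)²)/(√(-173279 + E(258, 95))) - 494080/161825 = (193648 - 1*(-209)²)/(√(-173279 + 2*95)) - 494080/161825 = (193648 - 1*43681)/(√(-173279 + 190)) - 494080*1/161825 = (193648 - 43681)/(√(-173089)) - 98816/32365 = 149967/((I*√173089)) - 98816/32365 = 149967*(-I*√173089/173089) - 98816/32365 = -149967*I*√173089/173089 - 98816/32365 = -98816/32365 - 149967*I*√173089/173089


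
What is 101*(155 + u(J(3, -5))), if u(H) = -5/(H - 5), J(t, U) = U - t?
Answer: 204020/13 ≈ 15694.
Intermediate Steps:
u(H) = -5/(-5 + H)
101*(155 + u(J(3, -5))) = 101*(155 - 5/(-5 + (-5 - 1*3))) = 101*(155 - 5/(-5 + (-5 - 3))) = 101*(155 - 5/(-5 - 8)) = 101*(155 - 5/(-13)) = 101*(155 - 5*(-1/13)) = 101*(155 + 5/13) = 101*(2020/13) = 204020/13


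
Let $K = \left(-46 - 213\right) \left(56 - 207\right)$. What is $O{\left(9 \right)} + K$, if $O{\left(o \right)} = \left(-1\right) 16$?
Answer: $39093$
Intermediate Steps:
$O{\left(o \right)} = -16$
$K = 39109$ ($K = \left(-259\right) \left(-151\right) = 39109$)
$O{\left(9 \right)} + K = -16 + 39109 = 39093$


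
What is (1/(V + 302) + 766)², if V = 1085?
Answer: 1128785128249/1923769 ≈ 5.8676e+5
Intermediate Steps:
(1/(V + 302) + 766)² = (1/(1085 + 302) + 766)² = (1/1387 + 766)² = (1062443/1387)² = 1128785128249/1923769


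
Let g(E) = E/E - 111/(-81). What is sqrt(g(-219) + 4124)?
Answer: 2*sqrt(83559)/9 ≈ 64.237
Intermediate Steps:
g(E) = 64/27 (g(E) = 1 - 111*(-1/81) = 1 + 37/27 = 64/27)
sqrt(g(-219) + 4124) = sqrt(64/27 + 4124) = sqrt(111412/27) = 2*sqrt(83559)/9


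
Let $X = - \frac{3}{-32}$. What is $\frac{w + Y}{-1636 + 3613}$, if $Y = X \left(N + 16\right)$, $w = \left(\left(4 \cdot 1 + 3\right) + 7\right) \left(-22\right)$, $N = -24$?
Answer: $- \frac{1235}{7908} \approx -0.15617$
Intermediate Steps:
$X = \frac{3}{32}$ ($X = \left(-3\right) \left(- \frac{1}{32}\right) = \frac{3}{32} \approx 0.09375$)
$w = -308$ ($w = \left(\left(4 + 3\right) + 7\right) \left(-22\right) = \left(7 + 7\right) \left(-22\right) = 14 \left(-22\right) = -308$)
$Y = - \frac{3}{4}$ ($Y = \frac{3 \left(-24 + 16\right)}{32} = \frac{3}{32} \left(-8\right) = - \frac{3}{4} \approx -0.75$)
$\frac{w + Y}{-1636 + 3613} = \frac{-308 - \frac{3}{4}}{-1636 + 3613} = - \frac{1235}{4 \cdot 1977} = \left(- \frac{1235}{4}\right) \frac{1}{1977} = - \frac{1235}{7908}$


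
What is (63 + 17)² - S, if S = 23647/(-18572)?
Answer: 118884447/18572 ≈ 6401.3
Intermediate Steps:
S = -23647/18572 (S = 23647*(-1/18572) = -23647/18572 ≈ -1.2733)
(63 + 17)² - S = (63 + 17)² - 1*(-23647/18572) = 80² + 23647/18572 = 6400 + 23647/18572 = 118884447/18572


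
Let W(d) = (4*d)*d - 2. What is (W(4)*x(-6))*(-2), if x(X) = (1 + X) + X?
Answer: 1364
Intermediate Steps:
W(d) = -2 + 4*d² (W(d) = 4*d² - 2 = -2 + 4*d²)
x(X) = 1 + 2*X
(W(4)*x(-6))*(-2) = ((-2 + 4*4²)*(1 + 2*(-6)))*(-2) = ((-2 + 4*16)*(1 - 12))*(-2) = ((-2 + 64)*(-11))*(-2) = (62*(-11))*(-2) = -682*(-2) = 1364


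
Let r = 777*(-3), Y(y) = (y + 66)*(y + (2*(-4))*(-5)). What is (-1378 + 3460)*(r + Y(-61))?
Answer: -5071752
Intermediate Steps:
Y(y) = (40 + y)*(66 + y) (Y(y) = (66 + y)*(y - 8*(-5)) = (66 + y)*(y + 40) = (66 + y)*(40 + y) = (40 + y)*(66 + y))
r = -2331
(-1378 + 3460)*(r + Y(-61)) = (-1378 + 3460)*(-2331 + (2640 + (-61)² + 106*(-61))) = 2082*(-2331 + (2640 + 3721 - 6466)) = 2082*(-2331 - 105) = 2082*(-2436) = -5071752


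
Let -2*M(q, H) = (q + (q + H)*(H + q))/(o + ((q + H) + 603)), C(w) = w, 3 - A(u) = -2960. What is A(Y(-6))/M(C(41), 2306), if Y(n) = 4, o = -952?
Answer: -657786/306025 ≈ -2.1495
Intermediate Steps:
A(u) = 2963 (A(u) = 3 - 1*(-2960) = 3 + 2960 = 2963)
M(q, H) = -(q + (H + q)²)/(2*(-349 + H + q)) (M(q, H) = -(q + (q + H)*(H + q))/(2*(-952 + ((q + H) + 603))) = -(q + (H + q)*(H + q))/(2*(-952 + ((H + q) + 603))) = -(q + (H + q)²)/(2*(-952 + (603 + H + q))) = -(q + (H + q)²)/(2*(-349 + H + q)))
A(Y(-6))/M(C(41), 2306) = 2963/(((-1*41 - (2306 + 41)²)/(2*(-349 + 2306 + 41)))) = 2963/(((½)*(-41 - 1*2347²)/1998)) = 2963/(((½)*(1/1998)*(-41 - 1*5508409))) = 2963/(((½)*(1/1998)*(-41 - 5508409))) = 2963/(((½)*(1/1998)*(-5508450))) = 2963/(-306025/222) = 2963*(-222/306025) = -657786/306025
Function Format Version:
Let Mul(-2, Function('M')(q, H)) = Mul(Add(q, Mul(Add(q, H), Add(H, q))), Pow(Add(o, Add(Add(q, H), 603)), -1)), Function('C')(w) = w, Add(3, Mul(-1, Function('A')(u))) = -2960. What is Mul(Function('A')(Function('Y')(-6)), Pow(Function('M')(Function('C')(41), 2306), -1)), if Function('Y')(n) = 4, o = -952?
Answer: Rational(-657786, 306025) ≈ -2.1495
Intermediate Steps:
Function('A')(u) = 2963 (Function('A')(u) = Add(3, Mul(-1, -2960)) = Add(3, 2960) = 2963)
Function('M')(q, H) = Mul(Rational(-1, 2), Pow(Add(-349, H, q), -1), Add(q, Pow(Add(H, q), 2))) (Function('M')(q, H) = Mul(Rational(-1, 2), Mul(Add(q, Mul(Add(q, H), Add(H, q))), Pow(Add(-952, Add(Add(q, H), 603)), -1))) = Mul(Rational(-1, 2), Mul(Add(q, Mul(Add(H, q), Add(H, q))), Pow(Add(-952, Add(Add(H, q), 603)), -1))) = Mul(Rational(-1, 2), Mul(Add(q, Pow(Add(H, q), 2)), Pow(Add(-952, Add(603, H, q)), -1))) = Mul(Rational(-1, 2), Mul(Add(q, Pow(Add(H, q), 2)), Pow(Add(-349, H, q), -1))) = Mul(Rational(-1, 2), Mul(Pow(Add(-349, H, q), -1), Add(q, Pow(Add(H, q), 2)))) = Mul(Rational(-1, 2), Pow(Add(-349, H, q), -1), Add(q, Pow(Add(H, q), 2))))
Mul(Function('A')(Function('Y')(-6)), Pow(Function('M')(Function('C')(41), 2306), -1)) = Mul(2963, Pow(Mul(Rational(1, 2), Pow(Add(-349, 2306, 41), -1), Add(Mul(-1, 41), Mul(-1, Pow(Add(2306, 41), 2)))), -1)) = Mul(2963, Pow(Mul(Rational(1, 2), Pow(1998, -1), Add(-41, Mul(-1, Pow(2347, 2)))), -1)) = Mul(2963, Pow(Mul(Rational(1, 2), Rational(1, 1998), Add(-41, Mul(-1, 5508409))), -1)) = Mul(2963, Pow(Mul(Rational(1, 2), Rational(1, 1998), Add(-41, -5508409)), -1)) = Mul(2963, Pow(Mul(Rational(1, 2), Rational(1, 1998), -5508450), -1)) = Mul(2963, Pow(Rational(-306025, 222), -1)) = Mul(2963, Rational(-222, 306025)) = Rational(-657786, 306025)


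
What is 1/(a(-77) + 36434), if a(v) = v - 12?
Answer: 1/36345 ≈ 2.7514e-5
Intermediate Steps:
a(v) = -12 + v
1/(a(-77) + 36434) = 1/((-12 - 77) + 36434) = 1/(-89 + 36434) = 1/36345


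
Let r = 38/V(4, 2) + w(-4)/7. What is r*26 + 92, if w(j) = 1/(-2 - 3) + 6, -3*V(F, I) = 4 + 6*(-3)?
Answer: 11384/35 ≈ 325.26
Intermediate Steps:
V(F, I) = 14/3 (V(F, I) = -(4 + 6*(-3))/3 = -(4 - 18)/3 = -⅓*(-14) = 14/3)
w(j) = 29/5 (w(j) = 1/(-5) + 6 = -⅕ + 6 = 29/5)
r = 314/35 (r = 38/(14/3) + (29/5)/7 = 38*(3/14) + (29/5)*(⅐) = 57/7 + 29/35 = 314/35 ≈ 8.9714)
r*26 + 92 = (314/35)*26 + 92 = 8164/35 + 92 = 11384/35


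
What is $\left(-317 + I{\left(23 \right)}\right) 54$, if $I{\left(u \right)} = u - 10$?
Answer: $-16416$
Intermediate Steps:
$I{\left(u \right)} = -10 + u$
$\left(-317 + I{\left(23 \right)}\right) 54 = \left(-317 + \left(-10 + 23\right)\right) 54 = \left(-317 + 13\right) 54 = \left(-304\right) 54 = -16416$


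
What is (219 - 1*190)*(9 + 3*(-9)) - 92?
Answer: -614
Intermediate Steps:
(219 - 1*190)*(9 + 3*(-9)) - 92 = (219 - 190)*(9 - 27) - 92 = 29*(-18) - 92 = -522 - 92 = -614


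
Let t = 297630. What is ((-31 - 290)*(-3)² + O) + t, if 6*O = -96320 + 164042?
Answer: 306028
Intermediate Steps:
O = 11287 (O = (-96320 + 164042)/6 = (⅙)*67722 = 11287)
((-31 - 290)*(-3)² + O) + t = ((-31 - 290)*(-3)² + 11287) + 297630 = (-321*9 + 11287) + 297630 = (-2889 + 11287) + 297630 = 8398 + 297630 = 306028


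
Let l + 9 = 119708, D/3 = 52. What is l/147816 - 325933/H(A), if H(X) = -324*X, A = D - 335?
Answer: -1145445809/238131576 ≈ -4.8101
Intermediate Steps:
D = 156 (D = 3*52 = 156)
l = 119699 (l = -9 + 119708 = 119699)
A = -179 (A = 156 - 335 = -179)
l/147816 - 325933/H(A) = 119699/147816 - 325933/((-324*(-179))) = 119699*(1/147816) - 325933/57996 = 119699/147816 - 325933*1/57996 = 119699/147816 - 325933/57996 = -1145445809/238131576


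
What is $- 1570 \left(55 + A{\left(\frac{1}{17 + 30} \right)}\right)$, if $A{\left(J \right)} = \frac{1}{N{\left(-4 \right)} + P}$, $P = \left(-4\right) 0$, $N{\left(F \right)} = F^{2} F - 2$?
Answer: $- \frac{2848765}{33} \approx -86326.0$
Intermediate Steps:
$N{\left(F \right)} = -2 + F^{3}$ ($N{\left(F \right)} = F^{3} - 2 = -2 + F^{3}$)
$P = 0$
$A{\left(J \right)} = - \frac{1}{66}$ ($A{\left(J \right)} = \frac{1}{\left(-2 + \left(-4\right)^{3}\right) + 0} = \frac{1}{\left(-2 - 64\right) + 0} = \frac{1}{-66 + 0} = \frac{1}{-66} = - \frac{1}{66}$)
$- 1570 \left(55 + A{\left(\frac{1}{17 + 30} \right)}\right) = - 1570 \left(55 - \frac{1}{66}\right) = - \frac{1570 \cdot 3629}{66} = \left(-1\right) \frac{2848765}{33} = - \frac{2848765}{33}$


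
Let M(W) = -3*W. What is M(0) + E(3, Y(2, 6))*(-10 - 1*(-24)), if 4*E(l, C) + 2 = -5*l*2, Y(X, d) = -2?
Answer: -112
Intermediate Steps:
E(l, C) = -1/2 - 5*l/2 (E(l, C) = -1/2 + (-5*l*2)/4 = -1/2 + (-10*l)/4 = -1/2 - 5*l/2)
M(0) + E(3, Y(2, 6))*(-10 - 1*(-24)) = -3*0 + (-1/2 - 5/2*3)*(-10 - 1*(-24)) = 0 + (-1/2 - 15/2)*(-10 + 24) = 0 - 8*14 = 0 - 112 = -112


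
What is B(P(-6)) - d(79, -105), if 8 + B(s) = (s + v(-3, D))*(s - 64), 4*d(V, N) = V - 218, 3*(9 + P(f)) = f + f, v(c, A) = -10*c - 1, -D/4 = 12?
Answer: -4821/4 ≈ -1205.3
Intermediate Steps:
D = -48 (D = -4*12 = -48)
v(c, A) = -1 - 10*c
P(f) = -9 + 2*f/3 (P(f) = -9 + (f + f)/3 = -9 + (2*f)/3 = -9 + 2*f/3)
d(V, N) = -109/2 + V/4 (d(V, N) = (V - 218)/4 = (-218 + V)/4 = -109/2 + V/4)
B(s) = -8 + (-64 + s)*(29 + s) (B(s) = -8 + (s + (-1 - 10*(-3)))*(s - 64) = -8 + (s + (-1 + 30))*(-64 + s) = -8 + (s + 29)*(-64 + s) = -8 + (29 + s)*(-64 + s) = -8 + (-64 + s)*(29 + s))
B(P(-6)) - d(79, -105) = (-1864 + (-9 + (⅔)*(-6))² - 35*(-9 + (⅔)*(-6))) - (-109/2 + (¼)*79) = (-1864 + (-9 - 4)² - 35*(-9 - 4)) - (-109/2 + 79/4) = (-1864 + (-13)² - 35*(-13)) - 1*(-139/4) = (-1864 + 169 + 455) + 139/4 = -1240 + 139/4 = -4821/4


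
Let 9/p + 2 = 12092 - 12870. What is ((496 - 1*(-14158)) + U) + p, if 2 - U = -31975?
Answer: 12124057/260 ≈ 46631.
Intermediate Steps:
U = 31977 (U = 2 - 1*(-31975) = 2 + 31975 = 31977)
p = -3/260 (p = 9/(-2 + (12092 - 12870)) = 9/(-2 - 778) = 9/(-780) = 9*(-1/780) = -3/260 ≈ -0.011538)
((496 - 1*(-14158)) + U) + p = ((496 - 1*(-14158)) + 31977) - 3/260 = ((496 + 14158) + 31977) - 3/260 = (14654 + 31977) - 3/260 = 46631 - 3/260 = 12124057/260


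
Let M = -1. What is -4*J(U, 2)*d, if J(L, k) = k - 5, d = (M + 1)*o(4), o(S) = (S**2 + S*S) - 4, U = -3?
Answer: 0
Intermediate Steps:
o(S) = -4 + 2*S**2 (o(S) = (S**2 + S**2) - 4 = 2*S**2 - 4 = -4 + 2*S**2)
d = 0 (d = (-1 + 1)*(-4 + 2*4**2) = 0*(-4 + 2*16) = 0*(-4 + 32) = 0*28 = 0)
J(L, k) = -5 + k
-4*J(U, 2)*d = -4*(-5 + 2)*0 = -(-12)*0 = -4*0 = 0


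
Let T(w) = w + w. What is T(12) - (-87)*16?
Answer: 1416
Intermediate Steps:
T(w) = 2*w
T(12) - (-87)*16 = 2*12 - (-87)*16 = 24 - 87*(-16) = 24 + 1392 = 1416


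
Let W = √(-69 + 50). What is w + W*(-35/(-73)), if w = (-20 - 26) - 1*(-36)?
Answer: -10 + 35*I*√19/73 ≈ -10.0 + 2.0899*I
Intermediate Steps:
W = I*√19 (W = √(-19) = I*√19 ≈ 4.3589*I)
w = -10 (w = -46 + 36 = -10)
w + W*(-35/(-73)) = -10 + (I*√19)*(-35/(-73)) = -10 + (I*√19)*(-35*(-1/73)) = -10 + (I*√19)*(35/73) = -10 + 35*I*√19/73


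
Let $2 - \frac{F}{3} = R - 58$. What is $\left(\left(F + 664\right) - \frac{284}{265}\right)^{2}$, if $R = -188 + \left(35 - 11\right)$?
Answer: $\frac{125143307536}{70225} \approx 1.782 \cdot 10^{6}$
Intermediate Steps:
$R = -164$ ($R = -188 + 24 = -164$)
$F = 672$ ($F = 6 - 3 \left(-164 - 58\right) = 6 - -666 = 6 + 666 = 672$)
$\left(\left(F + 664\right) - \frac{284}{265}\right)^{2} = \left(\left(672 + 664\right) - \frac{284}{265}\right)^{2} = \left(1336 - \frac{284}{265}\right)^{2} = \left(\frac{353756}{265}\right)^{2} = \frac{125143307536}{70225}$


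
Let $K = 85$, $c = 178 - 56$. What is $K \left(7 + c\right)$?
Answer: $10965$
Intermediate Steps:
$c = 122$
$K \left(7 + c\right) = 85 \left(7 + 122\right) = 85 \cdot 129 = 10965$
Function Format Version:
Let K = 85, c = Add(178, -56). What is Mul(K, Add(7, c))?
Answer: 10965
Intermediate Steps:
c = 122
Mul(K, Add(7, c)) = Mul(85, Add(7, 122)) = Mul(85, 129) = 10965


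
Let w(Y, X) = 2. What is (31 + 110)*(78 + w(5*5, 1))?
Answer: 11280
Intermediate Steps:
(31 + 110)*(78 + w(5*5, 1)) = (31 + 110)*(78 + 2) = 141*80 = 11280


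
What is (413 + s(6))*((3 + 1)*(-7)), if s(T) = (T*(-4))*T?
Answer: -7532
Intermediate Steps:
s(T) = -4*T² (s(T) = (-4*T)*T = -4*T²)
(413 + s(6))*((3 + 1)*(-7)) = (413 - 4*6²)*((3 + 1)*(-7)) = (413 - 4*36)*(4*(-7)) = (413 - 144)*(-28) = 269*(-28) = -7532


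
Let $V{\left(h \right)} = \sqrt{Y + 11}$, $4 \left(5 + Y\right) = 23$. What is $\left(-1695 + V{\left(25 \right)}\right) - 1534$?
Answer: $-3229 + \frac{\sqrt{47}}{2} \approx -3225.6$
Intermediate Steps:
$Y = \frac{3}{4}$ ($Y = -5 + \frac{1}{4} \cdot 23 = -5 + \frac{23}{4} = \frac{3}{4} \approx 0.75$)
$V{\left(h \right)} = \frac{\sqrt{47}}{2}$ ($V{\left(h \right)} = \sqrt{\frac{3}{4} + 11} = \sqrt{\frac{47}{4}} = \frac{\sqrt{47}}{2}$)
$\left(-1695 + V{\left(25 \right)}\right) - 1534 = \left(-1695 + \frac{\sqrt{47}}{2}\right) - 1534 = -3229 + \frac{\sqrt{47}}{2}$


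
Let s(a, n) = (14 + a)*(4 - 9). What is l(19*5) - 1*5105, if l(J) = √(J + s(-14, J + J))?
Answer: -5105 + √95 ≈ -5095.3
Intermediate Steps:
s(a, n) = -70 - 5*a (s(a, n) = (14 + a)*(-5) = -70 - 5*a)
l(J) = √J (l(J) = √(J + (-70 - 5*(-14))) = √(J + (-70 + 70)) = √(J + 0) = √J)
l(19*5) - 1*5105 = √(19*5) - 1*5105 = √95 - 5105 = -5105 + √95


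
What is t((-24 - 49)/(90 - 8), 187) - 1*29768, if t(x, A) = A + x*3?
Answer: -2425861/82 ≈ -29584.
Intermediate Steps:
t(x, A) = A + 3*x
t((-24 - 49)/(90 - 8), 187) - 1*29768 = (187 + 3*((-24 - 49)/(90 - 8))) - 1*29768 = (187 + 3*(-73/82)) - 29768 = (187 - 219/82) - 29768 = 15115/82 - 29768 = -2425861/82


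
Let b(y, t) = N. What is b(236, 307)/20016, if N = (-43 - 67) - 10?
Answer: -5/834 ≈ -0.0059952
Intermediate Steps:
N = -120 (N = -110 - 10 = -120)
b(y, t) = -120
b(236, 307)/20016 = -120/20016 = -120*1/20016 = -5/834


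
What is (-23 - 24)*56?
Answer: -2632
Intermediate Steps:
(-23 - 24)*56 = -47*56 = -2632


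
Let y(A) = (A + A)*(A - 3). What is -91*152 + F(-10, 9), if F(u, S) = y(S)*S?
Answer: -12860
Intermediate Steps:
y(A) = 2*A*(-3 + A) (y(A) = (2*A)*(-3 + A) = 2*A*(-3 + A))
F(u, S) = 2*S**2*(-3 + S) (F(u, S) = (2*S*(-3 + S))*S = 2*S**2*(-3 + S))
-91*152 + F(-10, 9) = -91*152 + 2*9**2*(-3 + 9) = -13832 + 2*81*6 = -13832 + 972 = -12860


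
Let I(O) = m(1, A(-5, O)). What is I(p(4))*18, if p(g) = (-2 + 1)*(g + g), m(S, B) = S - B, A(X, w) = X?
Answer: 108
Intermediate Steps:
p(g) = -2*g
I(O) = 6 (I(O) = 1 - 1*(-5) = 1 + 5 = 6)
I(p(4))*18 = 6*18 = 108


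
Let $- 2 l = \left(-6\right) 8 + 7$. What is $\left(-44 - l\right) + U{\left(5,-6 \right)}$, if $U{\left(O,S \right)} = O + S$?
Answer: $- \frac{131}{2} \approx -65.5$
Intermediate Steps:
$l = \frac{41}{2}$ ($l = - \frac{\left(-6\right) 8 + 7}{2} = - \frac{-48 + 7}{2} = \left(- \frac{1}{2}\right) \left(-41\right) = \frac{41}{2} \approx 20.5$)
$\left(-44 - l\right) + U{\left(5,-6 \right)} = \left(-44 - \frac{41}{2}\right) + \left(5 - 6\right) = \left(-44 - \frac{41}{2}\right) - 1 = - \frac{129}{2} - 1 = - \frac{131}{2}$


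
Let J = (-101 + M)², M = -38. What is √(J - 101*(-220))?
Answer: √41541 ≈ 203.82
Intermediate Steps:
J = 19321 (J = (-101 - 38)² = (-139)² = 19321)
√(J - 101*(-220)) = √(19321 - 101*(-220)) = √(19321 + 22220) = √41541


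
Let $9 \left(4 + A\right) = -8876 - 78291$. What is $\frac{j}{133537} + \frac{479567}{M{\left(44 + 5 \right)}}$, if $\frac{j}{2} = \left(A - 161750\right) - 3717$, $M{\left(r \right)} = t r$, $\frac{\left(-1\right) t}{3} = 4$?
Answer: $- \frac{192737766589}{235559268} \approx -818.21$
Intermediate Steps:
$A = - \frac{87203}{9}$ ($A = -4 + \frac{-8876 - 78291}{9} = -4 + \frac{1}{9} \left(-87167\right) = -4 - \frac{87167}{9} = - \frac{87203}{9} \approx -9689.2$)
$t = -12$ ($t = \left(-3\right) 4 = -12$)
$M{\left(r \right)} = - 12 r$
$j = - \frac{3152812}{9}$ ($j = 2 \left(\left(- \frac{87203}{9} - 161750\right) - 3717\right) = 2 \left(- \frac{1542953}{9} - 3717\right) = 2 \left(- \frac{1576406}{9}\right) = - \frac{3152812}{9} \approx -3.5031 \cdot 10^{5}$)
$\frac{j}{133537} + \frac{479567}{M{\left(44 + 5 \right)}} = - \frac{3152812}{9 \cdot 133537} + \frac{479567}{\left(-12\right) \left(44 + 5\right)} = \left(- \frac{3152812}{9}\right) \frac{1}{133537} + \frac{479567}{\left(-12\right) 49} = - \frac{3152812}{1201833} + \frac{479567}{-588} = - \frac{3152812}{1201833} + 479567 \left(- \frac{1}{588}\right) = - \frac{3152812}{1201833} - \frac{479567}{588} = - \frac{192737766589}{235559268}$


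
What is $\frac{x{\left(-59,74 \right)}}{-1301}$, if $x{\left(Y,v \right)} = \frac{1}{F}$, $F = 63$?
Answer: $- \frac{1}{81963} \approx -1.2201 \cdot 10^{-5}$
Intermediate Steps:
$x{\left(Y,v \right)} = \frac{1}{63}$
$\frac{x{\left(-59,74 \right)}}{-1301} = \frac{1}{63 \left(-1301\right)} = \frac{1}{63} \left(- \frac{1}{1301}\right) = - \frac{1}{81963}$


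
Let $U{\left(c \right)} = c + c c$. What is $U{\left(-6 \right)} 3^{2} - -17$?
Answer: $287$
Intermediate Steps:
$U{\left(c \right)} = c + c^{2}$
$U{\left(-6 \right)} 3^{2} - -17 = - 6 \left(1 - 6\right) 3^{2} - -17 = \left(-6\right) \left(-5\right) 9 + 17 = 30 \cdot 9 + 17 = 270 + 17 = 287$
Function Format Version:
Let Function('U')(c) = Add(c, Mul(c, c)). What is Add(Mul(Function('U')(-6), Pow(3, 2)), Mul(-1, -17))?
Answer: 287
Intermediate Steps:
Function('U')(c) = Add(c, Pow(c, 2))
Add(Mul(Function('U')(-6), Pow(3, 2)), Mul(-1, -17)) = Add(Mul(Mul(-6, Add(1, -6)), Pow(3, 2)), Mul(-1, -17)) = Add(Mul(Mul(-6, -5), 9), 17) = Add(Mul(30, 9), 17) = Add(270, 17) = 287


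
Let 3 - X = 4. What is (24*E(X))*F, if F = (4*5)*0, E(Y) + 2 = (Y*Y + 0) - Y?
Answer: 0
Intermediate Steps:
X = -1 (X = 3 - 1*4 = 3 - 4 = -1)
E(Y) = -2 + Y² - Y (E(Y) = -2 + ((Y*Y + 0) - Y) = -2 + ((Y² + 0) - Y) = -2 + (Y² - Y) = -2 + Y² - Y)
F = 0 (F = 20*0 = 0)
(24*E(X))*F = (24*(-2 + (-1)² - 1*(-1)))*0 = (24*(-2 + 1 + 1))*0 = (24*0)*0 = 0*0 = 0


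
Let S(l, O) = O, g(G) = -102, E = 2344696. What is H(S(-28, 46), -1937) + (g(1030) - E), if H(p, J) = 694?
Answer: -2344104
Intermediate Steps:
H(S(-28, 46), -1937) + (g(1030) - E) = 694 + (-102 - 1*2344696) = 694 + (-102 - 2344696) = 694 - 2344798 = -2344104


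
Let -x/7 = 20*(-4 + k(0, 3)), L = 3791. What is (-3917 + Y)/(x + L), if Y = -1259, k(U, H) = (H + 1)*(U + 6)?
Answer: -5176/991 ≈ -5.2230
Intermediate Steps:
k(U, H) = (1 + H)*(6 + U)
x = -2800 (x = -140*(-4 + (6 + 0 + 6*3 + 3*0)) = -140*(-4 + (6 + 0 + 18 + 0)) = -140*(-4 + 24) = -140*20 = -7*400 = -2800)
(-3917 + Y)/(x + L) = (-3917 - 1259)/(-2800 + 3791) = -5176/991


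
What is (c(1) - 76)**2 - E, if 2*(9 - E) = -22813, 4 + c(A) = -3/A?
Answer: -9053/2 ≈ -4526.5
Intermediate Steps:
c(A) = -4 - 3/A
E = 22831/2 (E = 9 - 1/2*(-22813) = 9 + 22813/2 = 22831/2 ≈ 11416.)
(c(1) - 76)**2 - E = ((-4 - 3/1) - 76)**2 - 1*22831/2 = ((-4 - 3*1) - 76)**2 - 22831/2 = ((-4 - 3) - 76)**2 - 22831/2 = (-7 - 76)**2 - 22831/2 = (-83)**2 - 22831/2 = 6889 - 22831/2 = -9053/2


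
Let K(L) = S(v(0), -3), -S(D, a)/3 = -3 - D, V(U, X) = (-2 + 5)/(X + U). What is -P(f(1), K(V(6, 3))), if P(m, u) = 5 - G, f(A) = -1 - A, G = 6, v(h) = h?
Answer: 1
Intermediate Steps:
V(U, X) = 3/(U + X)
S(D, a) = 9 + 3*D (S(D, a) = -3*(-3 - D) = 9 + 3*D)
K(L) = 9 (K(L) = 9 + 3*0 = 9 + 0 = 9)
P(m, u) = -1 (P(m, u) = 5 - 1*6 = 5 - 6 = -1)
-P(f(1), K(V(6, 3))) = -1*(-1) = 1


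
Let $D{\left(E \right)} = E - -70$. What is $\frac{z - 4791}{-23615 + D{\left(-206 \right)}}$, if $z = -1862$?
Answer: $\frac{6653}{23751} \approx 0.28011$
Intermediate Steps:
$D{\left(E \right)} = 70 + E$ ($D{\left(E \right)} = E + 70 = 70 + E$)
$\frac{z - 4791}{-23615 + D{\left(-206 \right)}} = \frac{-1862 - 4791}{-23615 + \left(70 - 206\right)} = - \frac{6653}{-23615 - 136} = - \frac{6653}{-23751} = \left(-6653\right) \left(- \frac{1}{23751}\right) = \frac{6653}{23751}$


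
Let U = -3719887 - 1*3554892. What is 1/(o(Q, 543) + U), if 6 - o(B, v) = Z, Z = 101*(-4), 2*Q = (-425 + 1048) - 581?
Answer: -1/7274369 ≈ -1.3747e-7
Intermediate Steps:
Q = 21 (Q = ((-425 + 1048) - 581)/2 = (623 - 581)/2 = (1/2)*42 = 21)
Z = -404
o(B, v) = 410 (o(B, v) = 6 - 1*(-404) = 6 + 404 = 410)
U = -7274779 (U = -3719887 - 3554892 = -7274779)
1/(o(Q, 543) + U) = 1/(410 - 7274779) = 1/(-7274369) = -1/7274369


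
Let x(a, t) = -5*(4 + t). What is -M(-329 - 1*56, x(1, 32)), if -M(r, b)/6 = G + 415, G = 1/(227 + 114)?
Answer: 849096/341 ≈ 2490.0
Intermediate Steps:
x(a, t) = -20 - 5*t
G = 1/341 ≈ 0.0029326
M(r, b) = -849096/341 (M(r, b) = -6*(1/341 + 415) = -6*141516/341 = -849096/341)
-M(-329 - 1*56, x(1, 32)) = -1*(-849096/341) = 849096/341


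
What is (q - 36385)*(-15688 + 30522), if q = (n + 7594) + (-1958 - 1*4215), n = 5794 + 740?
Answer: -421730620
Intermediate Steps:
n = 6534
q = 7955 (q = (6534 + 7594) + (-1958 - 1*4215) = 14128 + (-1958 - 4215) = 14128 - 6173 = 7955)
(q - 36385)*(-15688 + 30522) = (7955 - 36385)*(-15688 + 30522) = -28430*14834 = -421730620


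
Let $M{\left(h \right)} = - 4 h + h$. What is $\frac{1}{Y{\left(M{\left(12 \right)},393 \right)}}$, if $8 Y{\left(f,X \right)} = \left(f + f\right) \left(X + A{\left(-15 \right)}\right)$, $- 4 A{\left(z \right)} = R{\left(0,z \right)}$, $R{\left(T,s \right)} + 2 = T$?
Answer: $- \frac{2}{7083} \approx -0.00028237$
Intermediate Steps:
$M{\left(h \right)} = - 3 h$
$R{\left(T,s \right)} = -2 + T$
$A{\left(z \right)} = \frac{1}{2}$ ($A{\left(z \right)} = - \frac{-2 + 0}{4} = \left(- \frac{1}{4}\right) \left(-2\right) = \frac{1}{2}$)
$Y{\left(f,X \right)} = \frac{f \left(\frac{1}{2} + X\right)}{4}$ ($Y{\left(f,X \right)} = \frac{\left(f + f\right) \left(X + \frac{1}{2}\right)}{8} = \frac{2 f \left(\frac{1}{2} + X\right)}{8} = \frac{f \left(\frac{1}{2} + X\right)}{4}$)
$\frac{1}{Y{\left(M{\left(12 \right)},393 \right)}} = \frac{1}{\frac{1}{8} \left(\left(-3\right) 12\right) \left(1 + 2 \cdot 393\right)} = \frac{1}{\frac{1}{8} \left(-36\right) \left(1 + 786\right)} = \frac{1}{\frac{1}{8} \left(-36\right) 787} = \frac{1}{- \frac{7083}{2}} = - \frac{2}{7083}$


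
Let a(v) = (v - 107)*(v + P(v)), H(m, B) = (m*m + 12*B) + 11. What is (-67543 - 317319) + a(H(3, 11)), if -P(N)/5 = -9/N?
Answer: -57457319/152 ≈ -3.7801e+5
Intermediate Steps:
P(N) = 45/N (P(N) = -(-45)/N = 45/N)
H(m, B) = 11 + m**2 + 12*B (H(m, B) = (m**2 + 12*B) + 11 = 11 + m**2 + 12*B)
a(v) = (-107 + v)*(v + 45/v) (a(v) = (v - 107)*(v + 45/v) = (-107 + v)*(v + 45/v))
(-67543 - 317319) + a(H(3, 11)) = (-67543 - 317319) + (45 + (11 + 3**2 + 12*11)**2 - 4815/(11 + 3**2 + 12*11) - 107*(11 + 3**2 + 12*11)) = -384862 + (45 + (11 + 9 + 132)**2 - 4815/(11 + 9 + 132) - 107*(11 + 9 + 132)) = -384862 + (45 + 152**2 - 4815/152 - 107*152) = -384862 + (45 + 23104 - 4815*1/152 - 16264) = -384862 + (45 + 23104 - 4815/152 - 16264) = -384862 + 1041705/152 = -57457319/152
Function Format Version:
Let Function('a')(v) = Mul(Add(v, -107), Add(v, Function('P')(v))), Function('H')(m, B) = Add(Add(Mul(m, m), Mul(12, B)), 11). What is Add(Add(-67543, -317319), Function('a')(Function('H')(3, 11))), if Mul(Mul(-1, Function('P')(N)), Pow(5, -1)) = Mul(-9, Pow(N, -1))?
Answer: Rational(-57457319, 152) ≈ -3.7801e+5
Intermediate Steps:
Function('P')(N) = Mul(45, Pow(N, -1)) (Function('P')(N) = Mul(-5, Mul(-9, Pow(N, -1))) = Mul(45, Pow(N, -1)))
Function('H')(m, B) = Add(11, Pow(m, 2), Mul(12, B)) (Function('H')(m, B) = Add(Add(Pow(m, 2), Mul(12, B)), 11) = Add(11, Pow(m, 2), Mul(12, B)))
Function('a')(v) = Mul(Add(-107, v), Add(v, Mul(45, Pow(v, -1)))) (Function('a')(v) = Mul(Add(v, -107), Add(v, Mul(45, Pow(v, -1)))) = Mul(Add(-107, v), Add(v, Mul(45, Pow(v, -1)))))
Add(Add(-67543, -317319), Function('a')(Function('H')(3, 11))) = Add(Add(-67543, -317319), Add(45, Pow(Add(11, Pow(3, 2), Mul(12, 11)), 2), Mul(-4815, Pow(Add(11, Pow(3, 2), Mul(12, 11)), -1)), Mul(-107, Add(11, Pow(3, 2), Mul(12, 11))))) = Add(-384862, Add(45, Pow(Add(11, 9, 132), 2), Mul(-4815, Pow(Add(11, 9, 132), -1)), Mul(-107, Add(11, 9, 132)))) = Add(-384862, Add(45, Pow(152, 2), Mul(-4815, Pow(152, -1)), Mul(-107, 152))) = Add(-384862, Add(45, 23104, Mul(-4815, Rational(1, 152)), -16264)) = Add(-384862, Add(45, 23104, Rational(-4815, 152), -16264)) = Add(-384862, Rational(1041705, 152)) = Rational(-57457319, 152)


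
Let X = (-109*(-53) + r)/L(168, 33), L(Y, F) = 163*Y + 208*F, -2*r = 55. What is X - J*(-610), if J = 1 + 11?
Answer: 167134073/22832 ≈ 7320.2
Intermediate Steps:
r = -55/2 (r = -½*55 = -55/2 ≈ -27.500)
J = 12
X = 3833/22832 (X = (-109*(-53) - 55/2)/(163*168 + 208*33) = (5777 - 55/2)/(27384 + 6864) = (11499/2)/34248 = (11499/2)*(1/34248) = 3833/22832 ≈ 0.16788)
X - J*(-610) = 3833/22832 - 12*(-610) = 3833/22832 - 1*(-7320) = 3833/22832 + 7320 = 167134073/22832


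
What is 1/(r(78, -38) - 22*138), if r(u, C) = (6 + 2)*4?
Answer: -1/3004 ≈ -0.00033289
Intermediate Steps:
r(u, C) = 32 (r(u, C) = 8*4 = 32)
1/(r(78, -38) - 22*138) = 1/(32 - 22*138) = 1/(32 - 3036) = 1/(-3004) = -1/3004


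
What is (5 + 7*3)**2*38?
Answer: 25688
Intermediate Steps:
(5 + 7*3)**2*38 = (5 + 21)**2*38 = 26**2*38 = 676*38 = 25688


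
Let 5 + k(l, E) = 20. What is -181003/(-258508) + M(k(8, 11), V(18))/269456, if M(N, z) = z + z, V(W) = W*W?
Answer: 3058741097/4353533228 ≈ 0.70259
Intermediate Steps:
V(W) = W²
k(l, E) = 15 (k(l, E) = -5 + 20 = 15)
M(N, z) = 2*z
-181003/(-258508) + M(k(8, 11), V(18))/269456 = -181003/(-258508) + (2*18²)/269456 = -181003*(-1/258508) + (2*324)*(1/269456) = 181003/258508 + 648*(1/269456) = 181003/258508 + 81/33682 = 3058741097/4353533228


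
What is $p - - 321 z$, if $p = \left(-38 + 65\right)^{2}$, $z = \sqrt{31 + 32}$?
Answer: $729 + 963 \sqrt{7} \approx 3276.9$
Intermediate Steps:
$z = 3 \sqrt{7}$ ($z = \sqrt{63} = 3 \sqrt{7} \approx 7.9373$)
$p = 729$ ($p = 27^{2} = 729$)
$p - - 321 z = 729 - - 321 \cdot 3 \sqrt{7} = 729 - - 963 \sqrt{7} = 729 + 963 \sqrt{7}$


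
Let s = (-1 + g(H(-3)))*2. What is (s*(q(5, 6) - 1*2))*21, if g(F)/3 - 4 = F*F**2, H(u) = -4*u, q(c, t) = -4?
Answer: -1309140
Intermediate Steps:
g(F) = 12 + 3*F**3 (g(F) = 12 + 3*(F*F**2) = 12 + 3*F**3)
s = 10390 (s = (-1 + (12 + 3*(-4*(-3))**3))*2 = (-1 + (12 + 3*12**3))*2 = (-1 + (12 + 3*1728))*2 = (-1 + (12 + 5184))*2 = (-1 + 5196)*2 = 5195*2 = 10390)
(s*(q(5, 6) - 1*2))*21 = (10390*(-4 - 1*2))*21 = (10390*(-4 - 2))*21 = (10390*(-6))*21 = -62340*21 = -1309140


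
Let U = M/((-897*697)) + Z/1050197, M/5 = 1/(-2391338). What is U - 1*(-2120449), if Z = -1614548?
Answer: 3329388508646747643572995/1570134873573909474 ≈ 2.1204e+6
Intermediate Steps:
M = -5/2391338 (M = 5/(-2391338) = 5*(-1/2391338) = -5/2391338 ≈ -2.0909e-6)
U = -2413888175126660831/1570134873573909474 (U = -5/(2391338*((-897*697))) - 1614548/1050197 = -5/2391338/(-625209) - 1614548*1/1050197 = -5/2391338*(-1/625209) - 1614548/1050197 = 5/1495086039642 - 1614548/1050197 = -2413888175126660831/1570134873573909474 ≈ -1.5374)
U - 1*(-2120449) = -2413888175126660831/1570134873573909474 - 1*(-2120449) = -2413888175126660831/1570134873573909474 + 2120449 = 3329388508646747643572995/1570134873573909474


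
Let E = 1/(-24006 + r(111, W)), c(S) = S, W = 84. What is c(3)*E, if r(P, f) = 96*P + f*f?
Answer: -1/2098 ≈ -0.00047664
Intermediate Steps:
r(P, f) = f**2 + 96*P (r(P, f) = 96*P + f**2 = f**2 + 96*P)
E = -1/6294 (E = 1/(-24006 + (84**2 + 96*111)) = 1/(-24006 + (7056 + 10656)) = 1/(-24006 + 17712) = 1/(-6294) = -1/6294 ≈ -0.00015888)
c(3)*E = 3*(-1/6294) = -1/2098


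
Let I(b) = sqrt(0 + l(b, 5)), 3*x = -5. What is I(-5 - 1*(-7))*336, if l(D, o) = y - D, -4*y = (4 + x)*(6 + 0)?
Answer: 168*I*sqrt(22) ≈ 787.99*I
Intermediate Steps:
x = -5/3 (x = (1/3)*(-5) = -5/3 ≈ -1.6667)
y = -7/2 (y = -(4 - 5/3)*(6 + 0)/4 = -7*6/12 = -1/4*14 = -7/2 ≈ -3.5000)
l(D, o) = -7/2 - D
I(b) = sqrt(-7/2 - b) (I(b) = sqrt(0 + (-7/2 - b)) = sqrt(-7/2 - b))
I(-5 - 1*(-7))*336 = (sqrt(-14 - 4*(-5 - 1*(-7)))/2)*336 = (sqrt(-14 - 4*(-5 + 7))/2)*336 = (sqrt(-14 - 4*2)/2)*336 = (sqrt(-14 - 8)/2)*336 = (sqrt(-22)/2)*336 = ((I*sqrt(22))/2)*336 = (I*sqrt(22)/2)*336 = 168*I*sqrt(22)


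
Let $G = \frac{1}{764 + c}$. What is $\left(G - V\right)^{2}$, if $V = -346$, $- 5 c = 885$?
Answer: $\frac{41250828609}{344569} \approx 1.1972 \cdot 10^{5}$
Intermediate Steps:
$c = -177$ ($c = \left(- \frac{1}{5}\right) 885 = -177$)
$G = \frac{1}{587}$ ($G = \frac{1}{764 - 177} = \frac{1}{587} \approx 0.0017036$)
$\left(G - V\right)^{2} = \left(\frac{1}{587} - -346\right)^{2} = \left(\frac{1}{587} + 346\right)^{2} = \left(\frac{203103}{587}\right)^{2} = \frac{41250828609}{344569}$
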